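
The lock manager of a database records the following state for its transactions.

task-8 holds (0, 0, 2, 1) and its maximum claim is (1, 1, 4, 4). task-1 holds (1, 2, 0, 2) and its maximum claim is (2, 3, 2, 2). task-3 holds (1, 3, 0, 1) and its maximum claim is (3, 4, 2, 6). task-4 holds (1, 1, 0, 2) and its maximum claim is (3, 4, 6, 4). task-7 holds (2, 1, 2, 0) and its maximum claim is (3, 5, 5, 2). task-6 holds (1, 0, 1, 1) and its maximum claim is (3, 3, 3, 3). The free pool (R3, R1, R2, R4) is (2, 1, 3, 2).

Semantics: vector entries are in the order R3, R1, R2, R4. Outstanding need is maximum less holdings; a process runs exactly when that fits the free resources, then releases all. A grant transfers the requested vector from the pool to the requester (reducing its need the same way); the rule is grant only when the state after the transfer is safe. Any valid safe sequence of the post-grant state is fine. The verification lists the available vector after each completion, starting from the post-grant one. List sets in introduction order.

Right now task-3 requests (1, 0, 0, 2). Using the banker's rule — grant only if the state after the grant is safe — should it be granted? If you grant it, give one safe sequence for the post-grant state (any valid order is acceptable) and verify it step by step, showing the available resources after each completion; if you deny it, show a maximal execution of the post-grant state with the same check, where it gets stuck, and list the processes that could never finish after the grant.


GRANT. The post-grant state is safe; one safe sequence: task-1, task-6, task-3, task-7, task-4, task-8.
Key observation: even at the reduced pool (1, 1, 3, 0), task-1 fits immediately, so safety survives the grant.
Check on the post-grant state, step by step:
  pool = (1, 1, 3, 0)
  task-1: need (1, 1, 2, 0) fits (1, 1, 3, 0); releases (1, 2, 0, 2), pool now (2, 3, 3, 2)
  task-6: need (2, 3, 2, 2) fits (2, 3, 3, 2); releases (1, 0, 1, 1), pool now (3, 3, 4, 3)
  task-3: need (1, 1, 2, 3) fits (3, 3, 4, 3); releases (2, 3, 0, 3), pool now (5, 6, 4, 6)
  task-7: need (1, 4, 3, 2) fits (5, 6, 4, 6); releases (2, 1, 2, 0), pool now (7, 7, 6, 6)
  task-4: need (2, 3, 6, 2) fits (7, 7, 6, 6); releases (1, 1, 0, 2), pool now (8, 8, 6, 8)
  task-8: need (1, 1, 2, 3) fits (8, 8, 6, 8); releases (0, 0, 2, 1), pool now (8, 8, 8, 9)


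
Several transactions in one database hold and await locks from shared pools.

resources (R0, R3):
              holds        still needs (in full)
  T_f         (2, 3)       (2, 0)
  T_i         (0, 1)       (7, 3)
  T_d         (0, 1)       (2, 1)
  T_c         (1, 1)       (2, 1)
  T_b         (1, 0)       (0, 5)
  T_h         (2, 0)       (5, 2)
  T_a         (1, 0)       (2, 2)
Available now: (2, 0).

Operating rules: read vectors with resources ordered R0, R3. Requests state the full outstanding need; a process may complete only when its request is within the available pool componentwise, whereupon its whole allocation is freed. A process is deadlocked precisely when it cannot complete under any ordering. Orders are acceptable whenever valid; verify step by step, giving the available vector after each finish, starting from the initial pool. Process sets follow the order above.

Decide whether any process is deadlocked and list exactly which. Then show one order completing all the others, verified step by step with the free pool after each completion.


Nothing here is deadlocked.
Key observation: the pool covers T_f at once, and every later process fits after earlier releases.
One completion order for the rest: T_f, T_c, T_d, T_a, T_h, T_i, T_b. Check, step by step:
  pool = (2, 0)
  T_f: need (2, 0) fits (2, 0); releases (2, 3), pool now (4, 3)
  T_c: need (2, 1) fits (4, 3); releases (1, 1), pool now (5, 4)
  T_d: need (2, 1) fits (5, 4); releases (0, 1), pool now (5, 5)
  T_a: need (2, 2) fits (5, 5); releases (1, 0), pool now (6, 5)
  T_h: need (5, 2) fits (6, 5); releases (2, 0), pool now (8, 5)
  T_i: need (7, 3) fits (8, 5); releases (0, 1), pool now (8, 6)
  T_b: need (0, 5) fits (8, 6); releases (1, 0), pool now (9, 6)


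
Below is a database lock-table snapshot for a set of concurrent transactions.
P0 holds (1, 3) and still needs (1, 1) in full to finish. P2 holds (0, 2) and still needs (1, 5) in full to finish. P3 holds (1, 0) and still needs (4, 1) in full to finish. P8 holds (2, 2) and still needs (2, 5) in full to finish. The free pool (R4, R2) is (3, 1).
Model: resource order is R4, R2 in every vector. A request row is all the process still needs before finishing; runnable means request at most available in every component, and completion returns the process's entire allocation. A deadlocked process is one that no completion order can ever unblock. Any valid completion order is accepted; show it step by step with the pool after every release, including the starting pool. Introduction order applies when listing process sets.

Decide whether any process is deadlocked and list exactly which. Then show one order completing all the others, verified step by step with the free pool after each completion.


The deadlocked set is P2 and P8.
Key observation: even finishing P0, P3 leaves just (5, 4) free — too little R2 for any of the remaining processes.
The rest can finish in the order P0, P3. Check, step by step:
  pool = (3, 1)
  P0: need (1, 1) fits (3, 1); releases (1, 3), pool now (4, 4)
  P3: need (4, 1) fits (4, 4); releases (1, 0), pool now (5, 4)
None of the blocked processes ever fits:
  P2 cannot run: need (1, 5) vs free (5, 4) (insufficient R2)
  P8 cannot run: need (2, 5) vs free (5, 4) (insufficient R2)


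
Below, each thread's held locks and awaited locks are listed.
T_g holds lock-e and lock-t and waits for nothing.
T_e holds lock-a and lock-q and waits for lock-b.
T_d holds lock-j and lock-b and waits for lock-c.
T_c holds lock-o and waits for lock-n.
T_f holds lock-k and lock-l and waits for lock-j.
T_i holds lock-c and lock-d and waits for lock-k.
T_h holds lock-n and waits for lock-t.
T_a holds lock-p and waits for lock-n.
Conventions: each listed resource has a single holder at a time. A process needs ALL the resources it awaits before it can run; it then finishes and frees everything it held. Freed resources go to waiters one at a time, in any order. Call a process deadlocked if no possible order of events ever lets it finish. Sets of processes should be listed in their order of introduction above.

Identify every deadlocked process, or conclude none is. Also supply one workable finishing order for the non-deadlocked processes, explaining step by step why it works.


Deadlocked: T_e, T_d, T_f and T_i.
Key observation: along T_d -> T_i -> T_f -> T_d, each member waits on what the next one holds — a deadlock; T_e waits into the deadlock from upstream.
A valid finishing order for the others: T_g, T_h, T_a, T_c.
Check, step by step:
  run T_g (it waits on nothing); releases lock-e and lock-t
  T_h: everything it awaited (lock-t) is free; runs, freeing lock-n
  T_a: everything it awaited (lock-n) is free; runs, freeing lock-p
  T_c: everything it awaited (lock-n) is free; runs, freeing lock-o


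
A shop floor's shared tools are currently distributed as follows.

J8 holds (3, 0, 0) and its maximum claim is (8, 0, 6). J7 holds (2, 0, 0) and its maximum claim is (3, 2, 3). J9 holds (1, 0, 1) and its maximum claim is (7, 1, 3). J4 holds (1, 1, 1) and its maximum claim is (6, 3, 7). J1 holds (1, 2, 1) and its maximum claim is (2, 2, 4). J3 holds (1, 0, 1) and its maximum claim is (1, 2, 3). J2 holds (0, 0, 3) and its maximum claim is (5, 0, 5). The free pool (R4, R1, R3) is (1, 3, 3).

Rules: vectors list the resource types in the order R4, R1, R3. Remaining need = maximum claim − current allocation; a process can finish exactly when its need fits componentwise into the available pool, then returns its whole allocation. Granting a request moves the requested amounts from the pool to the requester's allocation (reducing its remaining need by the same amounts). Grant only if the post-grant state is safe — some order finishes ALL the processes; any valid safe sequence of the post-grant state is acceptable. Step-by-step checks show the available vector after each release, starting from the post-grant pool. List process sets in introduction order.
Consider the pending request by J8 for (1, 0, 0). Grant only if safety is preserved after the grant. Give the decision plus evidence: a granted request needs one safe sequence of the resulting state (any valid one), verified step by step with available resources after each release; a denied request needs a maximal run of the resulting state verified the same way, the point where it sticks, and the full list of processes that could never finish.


DENY: after the grant no complete ordering would exist.
Key observation: after J3, J1, J7 the pool peaks at (4, 5, 5), and each blocked process is short somewhere: J8 on R3; J9 on R4; J4 on R4, R3; J2 on R4.
Pretend the grant happened; the run J3, J1, J7 goes as far as possible. Check, step by step:
  pool = (0, 3, 3)
  J3 needs (0, 2, 2) <= (0, 3, 3) -> finishes; pool += (1, 0, 1) = (1, 3, 4)
  J1 needs (1, 0, 3) <= (1, 3, 4) -> finishes; pool += (1, 2, 1) = (2, 5, 5)
  J7 needs (1, 2, 3) <= (2, 5, 5) -> finishes; pool += (2, 0, 0) = (4, 5, 5)
  blocked: J8 wants (4, 0, 6), pool (4, 5, 5) — not enough R3
  blocked: J9 wants (6, 1, 2), pool (4, 5, 5) — not enough R4
  blocked: J4 wants (5, 2, 6), pool (4, 5, 5) — not enough R4 and R3
  blocked: J2 wants (5, 0, 2), pool (4, 5, 5) — not enough R4
Had the request been granted, J8, J9, J4 and J2 could never finish.


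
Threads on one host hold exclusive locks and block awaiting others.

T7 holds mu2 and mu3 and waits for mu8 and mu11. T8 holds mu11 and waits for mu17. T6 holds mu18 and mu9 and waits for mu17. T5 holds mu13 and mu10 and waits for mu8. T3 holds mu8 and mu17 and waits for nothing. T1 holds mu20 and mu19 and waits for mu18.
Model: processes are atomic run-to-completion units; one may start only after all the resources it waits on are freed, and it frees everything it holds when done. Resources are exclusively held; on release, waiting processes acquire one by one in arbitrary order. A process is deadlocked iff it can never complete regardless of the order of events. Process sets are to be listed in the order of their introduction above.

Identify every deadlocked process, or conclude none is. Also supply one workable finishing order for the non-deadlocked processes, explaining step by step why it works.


No process is deadlocked.
Key observation: the wait graph is acyclic; completion cascades from the unblocked processes through everyone else.
A valid finishing order for the others: T3, T8, T7, T6, T1, T5.
Walking it through:
  T3: no waits; runs immediately, freeing mu8 and mu17
  T8 waits on mu17 — all released -> runs and releases mu11
  T7 waits on mu8 and mu11 — all released -> runs and releases mu2 and mu3
  T6 waits on mu17 — all released -> runs and releases mu18 and mu9
  T1 waits on mu18 — all released -> runs and releases mu20 and mu19
  T5 waits on mu8 — all released -> runs and releases mu13 and mu10


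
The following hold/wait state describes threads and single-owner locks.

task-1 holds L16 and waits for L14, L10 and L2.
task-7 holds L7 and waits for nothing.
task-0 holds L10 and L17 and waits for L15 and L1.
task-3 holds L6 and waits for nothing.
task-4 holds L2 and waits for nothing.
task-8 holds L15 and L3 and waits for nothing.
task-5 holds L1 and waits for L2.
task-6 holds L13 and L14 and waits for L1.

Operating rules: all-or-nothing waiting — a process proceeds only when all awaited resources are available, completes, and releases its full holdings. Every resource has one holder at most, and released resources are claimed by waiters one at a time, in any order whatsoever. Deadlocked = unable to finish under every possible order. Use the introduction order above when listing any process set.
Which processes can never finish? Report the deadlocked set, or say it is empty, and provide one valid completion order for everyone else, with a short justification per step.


No process is deadlocked.
Key observation: every chain of waits terminates; starting from the processes that wait on nothing, all the rest unlock in turn.
A valid finishing order for the others: task-7, task-4, task-5, task-8, task-6, task-0, task-3, task-1.
Step-by-step check:
  task-7: no waits; runs immediately, freeing L7
  task-4: no waits; runs immediately, freeing L2
  task-5 waits on L2 — all released -> runs and releases L1
  task-8: no waits; runs immediately, freeing L15 and L3
  task-6 waits on L1 — all released -> runs and releases L13 and L14
  task-0 waits on L15 and L1 — all released -> runs and releases L10 and L17
  task-3: no waits; runs immediately, freeing L6
  task-1 waits on L14, L10 and L2 — all released -> runs and releases L16


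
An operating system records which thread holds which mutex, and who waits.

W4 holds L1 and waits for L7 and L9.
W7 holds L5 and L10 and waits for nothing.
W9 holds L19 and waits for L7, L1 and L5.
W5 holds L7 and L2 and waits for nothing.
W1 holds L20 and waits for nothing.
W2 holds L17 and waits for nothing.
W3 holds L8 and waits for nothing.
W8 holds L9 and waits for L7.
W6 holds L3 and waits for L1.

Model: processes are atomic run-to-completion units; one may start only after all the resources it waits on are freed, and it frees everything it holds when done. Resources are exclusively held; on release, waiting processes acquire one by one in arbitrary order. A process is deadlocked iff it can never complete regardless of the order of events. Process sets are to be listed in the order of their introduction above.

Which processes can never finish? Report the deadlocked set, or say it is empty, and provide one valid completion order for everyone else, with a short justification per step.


The deadlocked set is empty.
Key observation: the wait relation is loop-free; peeling off processes with no waits unwinds the whole state.
One completion order for the rest: W7, W5, W1, W8, W2, W4, W6, W3, W9.
Verifying each step:
  W7: no waits; runs immediately, freeing L5 and L10
  W5: no waits; runs immediately, freeing L7 and L2
  W1: no waits; runs immediately, freeing L20
  W8 waits on L7 — all released -> runs and releases L9
  W2: no waits; runs immediately, freeing L17
  W4 waits on L7 and L9 — all released -> runs and releases L1
  W6 waits on L1 — all released -> runs and releases L3
  W3: no waits; runs immediately, freeing L8
  W9 waits on L7, L1 and L5 — all released -> runs and releases L19


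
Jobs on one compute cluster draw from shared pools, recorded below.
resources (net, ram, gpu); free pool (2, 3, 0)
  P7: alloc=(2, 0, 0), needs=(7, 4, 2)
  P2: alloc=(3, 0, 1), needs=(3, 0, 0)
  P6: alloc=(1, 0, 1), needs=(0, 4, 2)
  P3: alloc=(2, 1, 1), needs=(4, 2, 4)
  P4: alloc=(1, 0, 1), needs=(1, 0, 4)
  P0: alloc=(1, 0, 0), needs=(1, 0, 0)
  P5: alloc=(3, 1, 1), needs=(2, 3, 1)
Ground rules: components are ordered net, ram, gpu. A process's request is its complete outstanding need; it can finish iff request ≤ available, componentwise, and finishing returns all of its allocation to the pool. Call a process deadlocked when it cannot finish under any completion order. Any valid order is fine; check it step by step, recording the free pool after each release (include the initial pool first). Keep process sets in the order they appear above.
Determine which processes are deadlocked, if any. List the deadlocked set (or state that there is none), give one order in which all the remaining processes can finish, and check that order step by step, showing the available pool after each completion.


The deadlocked set is P3 and P4.
Key observation: the pool after P0, P2, P5, P6, P7 is (12, 4, 3); every surviving request exceeds it in gpu, so progress ends there.
A valid finishing order for the others: P0, P2, P5, P6, P7. Walking it through:
  pool = (2, 3, 0)
  P0: need (1, 0, 0) fits (2, 3, 0); releases (1, 0, 0), pool now (3, 3, 0)
  P2: need (3, 0, 0) fits (3, 3, 0); releases (3, 0, 1), pool now (6, 3, 1)
  P5: need (2, 3, 1) fits (6, 3, 1); releases (3, 1, 1), pool now (9, 4, 2)
  P6: need (0, 4, 2) fits (9, 4, 2); releases (1, 0, 1), pool now (10, 4, 3)
  P7: need (7, 4, 2) fits (10, 4, 3); releases (2, 0, 0), pool now (12, 4, 3)
The stuck group stays short no matter what:
  P3 still needs (4, 2, 4) but only (12, 4, 3) is free — short on gpu
  P4 still needs (1, 0, 4) but only (12, 4, 3) is free — short on gpu


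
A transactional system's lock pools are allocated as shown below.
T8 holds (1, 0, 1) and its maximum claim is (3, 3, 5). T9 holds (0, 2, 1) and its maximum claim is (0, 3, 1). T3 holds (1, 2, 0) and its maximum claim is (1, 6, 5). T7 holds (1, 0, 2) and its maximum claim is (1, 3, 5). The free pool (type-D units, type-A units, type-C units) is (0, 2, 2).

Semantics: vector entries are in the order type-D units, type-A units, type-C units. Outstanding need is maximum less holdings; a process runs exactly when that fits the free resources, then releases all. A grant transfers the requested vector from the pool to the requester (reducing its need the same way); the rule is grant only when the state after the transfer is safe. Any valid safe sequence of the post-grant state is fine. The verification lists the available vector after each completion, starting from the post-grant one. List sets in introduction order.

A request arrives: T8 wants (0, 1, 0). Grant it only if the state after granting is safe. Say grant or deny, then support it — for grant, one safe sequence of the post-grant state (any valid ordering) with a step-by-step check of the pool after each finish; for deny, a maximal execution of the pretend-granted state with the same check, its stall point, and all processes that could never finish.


DENY. Granting would leave the state unsafe.
Key observation: after T9, T7 the pool peaks at (1, 3, 5), and each blocked process is short somewhere: T8 on type-D units; T3 on type-A units.
Pretend the grant happened; the run T9, T7 goes as far as possible. Check, step by step:
  pool = (0, 1, 2)
  T9: need (0, 1, 0) fits (0, 1, 2); releases (0, 2, 1), pool now (0, 3, 3)
  T7: need (0, 3, 3) fits (0, 3, 3); releases (1, 0, 2), pool now (1, 3, 5)
  T8 cannot run: need (2, 2, 4) vs free (1, 3, 5) (insufficient type-D units)
  T3 cannot run: need (0, 4, 5) vs free (1, 3, 5) (insufficient type-A units)
Processes that could never finish after the grant: T8 and T3.


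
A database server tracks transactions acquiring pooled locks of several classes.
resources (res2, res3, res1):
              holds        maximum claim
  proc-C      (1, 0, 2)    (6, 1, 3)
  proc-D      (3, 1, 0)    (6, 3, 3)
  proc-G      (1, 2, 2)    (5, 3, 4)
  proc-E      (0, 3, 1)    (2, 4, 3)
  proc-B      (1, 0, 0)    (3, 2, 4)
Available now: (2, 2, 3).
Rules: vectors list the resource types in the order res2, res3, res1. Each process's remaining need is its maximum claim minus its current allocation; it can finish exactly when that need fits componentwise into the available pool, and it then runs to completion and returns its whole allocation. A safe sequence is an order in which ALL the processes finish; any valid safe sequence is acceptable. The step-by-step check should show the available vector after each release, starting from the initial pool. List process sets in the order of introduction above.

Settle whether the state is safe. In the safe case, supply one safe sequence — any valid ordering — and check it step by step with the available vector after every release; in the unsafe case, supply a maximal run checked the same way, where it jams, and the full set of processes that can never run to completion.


SAFE, for example via the order proc-E, proc-B, proc-D, proc-G, proc-C.
Key observation: proc-E marks the first exact bind of the order: its need (2, 1, 2) fits the free (2, 2, 3) with zero slack on a requested resource.
Check, step by step:
  pool = (2, 2, 3)
  run proc-E (needs (2, 1, 2), free (2, 2, 3)); after release of (0, 3, 1) the pool is (2, 5, 4)
  run proc-B (needs (2, 2, 4), free (2, 5, 4)); after release of (1, 0, 0) the pool is (3, 5, 4)
  run proc-D (needs (3, 2, 3), free (3, 5, 4)); after release of (3, 1, 0) the pool is (6, 6, 4)
  run proc-G (needs (4, 1, 2), free (6, 6, 4)); after release of (1, 2, 2) the pool is (7, 8, 6)
  run proc-C (needs (5, 1, 1), free (7, 8, 6)); after release of (1, 0, 2) the pool is (8, 8, 8)


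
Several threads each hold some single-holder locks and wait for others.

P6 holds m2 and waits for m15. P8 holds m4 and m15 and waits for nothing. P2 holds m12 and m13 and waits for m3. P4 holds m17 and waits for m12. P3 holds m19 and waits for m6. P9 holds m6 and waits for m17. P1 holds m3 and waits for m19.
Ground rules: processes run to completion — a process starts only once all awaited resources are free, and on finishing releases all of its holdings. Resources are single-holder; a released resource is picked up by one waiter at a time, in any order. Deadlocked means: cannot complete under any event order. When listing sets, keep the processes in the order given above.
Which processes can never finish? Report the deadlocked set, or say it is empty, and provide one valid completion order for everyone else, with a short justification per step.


Deadlocked: P2, P4, P3, P9 and P1.
Key observation: the loop P2 -> P1 -> P3 -> P9 -> P4 -> P2 blocks itself forever; no other process is dragged down with it.
One completion order for the rest: P8, P6.
Verifying each step:
  P8 waits on nothing -> runs at once and releases m4 and m15
  run P6 (all its waits — m15 — are resolved); releases m2


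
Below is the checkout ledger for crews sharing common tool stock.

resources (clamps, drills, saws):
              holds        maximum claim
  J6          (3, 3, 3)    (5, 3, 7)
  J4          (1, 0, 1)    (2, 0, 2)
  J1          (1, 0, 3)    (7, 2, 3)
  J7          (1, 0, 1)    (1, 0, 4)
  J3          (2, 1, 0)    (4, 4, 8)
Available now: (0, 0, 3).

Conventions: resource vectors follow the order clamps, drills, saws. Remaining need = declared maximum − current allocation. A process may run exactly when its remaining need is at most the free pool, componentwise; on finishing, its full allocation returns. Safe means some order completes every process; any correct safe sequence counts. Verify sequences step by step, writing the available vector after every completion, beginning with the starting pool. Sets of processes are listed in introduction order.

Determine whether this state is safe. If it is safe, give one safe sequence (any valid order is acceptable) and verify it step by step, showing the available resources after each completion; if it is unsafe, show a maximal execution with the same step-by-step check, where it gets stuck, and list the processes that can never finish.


SAFE — a valid safe sequence is J7, J4, J6, J3, J1.
Key observation: J7 is the earliest step where a requested resource binds exactly: need (0, 0, 3), pool (0, 0, 3) at its turn.
Check, step by step:
  pool = (0, 0, 3)
  run J7 (needs (0, 0, 3), free (0, 0, 3)); after release of (1, 0, 1) the pool is (1, 0, 4)
  run J4 (needs (1, 0, 1), free (1, 0, 4)); after release of (1, 0, 1) the pool is (2, 0, 5)
  run J6 (needs (2, 0, 4), free (2, 0, 5)); after release of (3, 3, 3) the pool is (5, 3, 8)
  run J3 (needs (2, 3, 8), free (5, 3, 8)); after release of (2, 1, 0) the pool is (7, 4, 8)
  run J1 (needs (6, 2, 0), free (7, 4, 8)); after release of (1, 0, 3) the pool is (8, 4, 11)


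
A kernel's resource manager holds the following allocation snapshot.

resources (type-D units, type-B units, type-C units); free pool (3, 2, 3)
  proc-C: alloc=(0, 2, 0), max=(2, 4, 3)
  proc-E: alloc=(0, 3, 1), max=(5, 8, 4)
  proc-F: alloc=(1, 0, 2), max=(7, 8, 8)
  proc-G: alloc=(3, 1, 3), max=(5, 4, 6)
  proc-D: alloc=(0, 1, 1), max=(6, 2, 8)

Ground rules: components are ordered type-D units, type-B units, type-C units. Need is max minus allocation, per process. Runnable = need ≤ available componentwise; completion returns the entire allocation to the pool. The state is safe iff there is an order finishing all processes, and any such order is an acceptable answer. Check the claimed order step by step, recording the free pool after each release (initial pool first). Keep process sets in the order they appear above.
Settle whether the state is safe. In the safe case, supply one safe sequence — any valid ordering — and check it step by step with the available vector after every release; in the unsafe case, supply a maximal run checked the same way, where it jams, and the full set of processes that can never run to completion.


SAFE. One safe sequence: proc-C, proc-G, proc-E, proc-D, proc-F.
Key observation: proc-C is the earliest step where a requested resource binds exactly: need (2, 2, 3), pool (3, 2, 3) at its turn.
Walking it through:
  pool = (3, 2, 3)
  proc-C: need (2, 2, 3) fits (3, 2, 3); releases (0, 2, 0), pool now (3, 4, 3)
  proc-G: need (2, 3, 3) fits (3, 4, 3); releases (3, 1, 3), pool now (6, 5, 6)
  proc-E: need (5, 5, 3) fits (6, 5, 6); releases (0, 3, 1), pool now (6, 8, 7)
  proc-D: need (6, 1, 7) fits (6, 8, 7); releases (0, 1, 1), pool now (6, 9, 8)
  proc-F: need (6, 8, 6) fits (6, 9, 8); releases (1, 0, 2), pool now (7, 9, 10)


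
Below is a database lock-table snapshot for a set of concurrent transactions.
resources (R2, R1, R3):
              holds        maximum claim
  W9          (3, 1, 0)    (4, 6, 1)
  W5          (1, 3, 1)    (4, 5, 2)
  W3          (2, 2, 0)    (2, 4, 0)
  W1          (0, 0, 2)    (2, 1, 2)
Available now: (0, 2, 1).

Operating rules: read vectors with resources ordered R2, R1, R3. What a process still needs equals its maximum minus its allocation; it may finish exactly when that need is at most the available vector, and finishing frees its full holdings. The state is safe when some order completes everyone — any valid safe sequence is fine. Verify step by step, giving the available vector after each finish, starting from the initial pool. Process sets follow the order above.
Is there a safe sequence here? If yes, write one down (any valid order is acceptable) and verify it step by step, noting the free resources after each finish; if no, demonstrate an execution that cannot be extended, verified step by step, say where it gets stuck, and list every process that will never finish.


The state is UNSAFE.
Key observation: after W3, W1 the pool peaks at (2, 4, 3), and each blocked process is short somewhere: W9 on R1; W5 on R2.
Going as far as possible: W3, W1; after that, nothing fits. Check, step by step:
  pool = (0, 2, 1)
  W3 needs (0, 2, 0) <= (0, 2, 1) -> finishes; pool += (2, 2, 0) = (2, 4, 1)
  W1 needs (2, 1, 0) <= (2, 4, 1) -> finishes; pool += (0, 0, 2) = (2, 4, 3)
  blocked: W9 wants (1, 5, 1), pool (2, 4, 3) — not enough R1
  blocked: W5 wants (3, 2, 1), pool (2, 4, 3) — not enough R2
Permanently blocked: W9 and W5.


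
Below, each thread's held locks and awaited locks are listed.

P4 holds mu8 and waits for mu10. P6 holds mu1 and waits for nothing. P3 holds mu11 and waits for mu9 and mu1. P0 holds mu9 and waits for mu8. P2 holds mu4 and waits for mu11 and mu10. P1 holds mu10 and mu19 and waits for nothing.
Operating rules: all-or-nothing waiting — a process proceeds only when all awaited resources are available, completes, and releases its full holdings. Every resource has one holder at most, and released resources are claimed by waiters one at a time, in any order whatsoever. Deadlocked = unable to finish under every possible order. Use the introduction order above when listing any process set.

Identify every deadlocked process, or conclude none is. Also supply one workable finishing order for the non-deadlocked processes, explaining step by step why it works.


No process is deadlocked.
Key observation: the wait relation is loop-free; peeling off processes with no waits unwinds the whole state.
A valid finishing order for the others: P1, P4, P6, P0, P3, P2.
Step-by-step check:
  run P1 (it waits on nothing); releases mu10 and mu19
  P4 waits on mu10 — all released -> runs and releases mu8
  run P6 (it waits on nothing); releases mu1
  P0 waits on mu8 — all released -> runs and releases mu9
  P3 waits on mu9 and mu1 — all released -> runs and releases mu11
  P2 waits on mu11 and mu10 — all released -> runs and releases mu4


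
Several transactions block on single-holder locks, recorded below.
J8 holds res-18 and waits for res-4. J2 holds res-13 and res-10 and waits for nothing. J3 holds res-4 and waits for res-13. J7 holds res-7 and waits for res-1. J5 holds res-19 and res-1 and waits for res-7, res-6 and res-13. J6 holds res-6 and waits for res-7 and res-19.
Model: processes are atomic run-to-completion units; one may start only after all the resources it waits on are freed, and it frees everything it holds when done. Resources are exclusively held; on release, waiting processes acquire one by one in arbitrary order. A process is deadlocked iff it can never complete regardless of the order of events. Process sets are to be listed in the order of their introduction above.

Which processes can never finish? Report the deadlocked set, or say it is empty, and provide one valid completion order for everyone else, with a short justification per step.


Deadlocked: J7, J5 and J6.
Key observation: the loop J7 -> J5 -> J7 blocks itself forever; J6 is caught in further circular waits.
One completion order for the rest: J2, J3, J8.
Walking it through:
  J2: no waits; runs immediately, freeing res-13 and res-10
  run J3 (all its waits — res-13 — are resolved); releases res-4
  run J8 (all its waits — res-4 — are resolved); releases res-18


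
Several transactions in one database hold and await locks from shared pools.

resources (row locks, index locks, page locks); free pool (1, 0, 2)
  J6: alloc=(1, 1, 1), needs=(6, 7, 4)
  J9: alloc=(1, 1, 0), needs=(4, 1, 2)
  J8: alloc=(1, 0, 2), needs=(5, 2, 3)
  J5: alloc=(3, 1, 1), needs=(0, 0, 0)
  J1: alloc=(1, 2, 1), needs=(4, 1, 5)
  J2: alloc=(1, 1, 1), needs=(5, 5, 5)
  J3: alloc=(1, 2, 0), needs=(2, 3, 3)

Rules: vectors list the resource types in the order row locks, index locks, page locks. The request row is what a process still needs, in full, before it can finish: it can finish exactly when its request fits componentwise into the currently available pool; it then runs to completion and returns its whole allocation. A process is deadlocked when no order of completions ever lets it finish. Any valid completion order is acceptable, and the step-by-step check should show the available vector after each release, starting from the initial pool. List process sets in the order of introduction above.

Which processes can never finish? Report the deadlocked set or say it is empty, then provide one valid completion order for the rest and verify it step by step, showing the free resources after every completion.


Nothing here is deadlocked.
Key observation: J5 can run right away; the returned allocation unlocks the remaining processes in turn.
A valid finishing order for the others: J5, J9, J8, J1, J3, J2, J6. Verifying each step:
  pool = (1, 0, 2)
  J5 needs (0, 0, 0) <= (1, 0, 2) -> finishes; pool += (3, 1, 1) = (4, 1, 3)
  J9 needs (4, 1, 2) <= (4, 1, 3) -> finishes; pool += (1, 1, 0) = (5, 2, 3)
  J8 needs (5, 2, 3) <= (5, 2, 3) -> finishes; pool += (1, 0, 2) = (6, 2, 5)
  J1 needs (4, 1, 5) <= (6, 2, 5) -> finishes; pool += (1, 2, 1) = (7, 4, 6)
  J3 needs (2, 3, 3) <= (7, 4, 6) -> finishes; pool += (1, 2, 0) = (8, 6, 6)
  J2 needs (5, 5, 5) <= (8, 6, 6) -> finishes; pool += (1, 1, 1) = (9, 7, 7)
  J6 needs (6, 7, 4) <= (9, 7, 7) -> finishes; pool += (1, 1, 1) = (10, 8, 8)


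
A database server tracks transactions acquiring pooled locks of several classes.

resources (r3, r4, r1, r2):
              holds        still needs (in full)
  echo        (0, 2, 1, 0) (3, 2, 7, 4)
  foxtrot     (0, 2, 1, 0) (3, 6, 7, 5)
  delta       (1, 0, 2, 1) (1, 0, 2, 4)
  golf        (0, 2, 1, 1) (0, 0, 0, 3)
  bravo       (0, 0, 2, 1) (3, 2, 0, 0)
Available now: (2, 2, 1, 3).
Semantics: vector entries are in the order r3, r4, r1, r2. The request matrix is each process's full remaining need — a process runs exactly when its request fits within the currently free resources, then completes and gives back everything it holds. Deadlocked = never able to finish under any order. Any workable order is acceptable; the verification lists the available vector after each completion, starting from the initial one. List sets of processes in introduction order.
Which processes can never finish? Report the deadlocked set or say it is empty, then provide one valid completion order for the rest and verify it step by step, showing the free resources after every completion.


The deadlocked set is echo and foxtrot.
Key observation: the pool after golf, delta, bravo is (3, 4, 6, 6); every surviving request exceeds it in r1, so progress ends there.
One completion order for the rest: golf, delta, bravo. Walking it through:
  pool = (2, 2, 1, 3)
  run golf (needs (0, 0, 0, 3), free (2, 2, 1, 3)); after release of (0, 2, 1, 1) the pool is (2, 4, 2, 4)
  run delta (needs (1, 0, 2, 4), free (2, 4, 2, 4)); after release of (1, 0, 2, 1) the pool is (3, 4, 4, 5)
  run bravo (needs (3, 2, 0, 0), free (3, 4, 4, 5)); after release of (0, 0, 2, 1) the pool is (3, 4, 6, 6)
None of the blocked processes ever fits:
  echo still needs (3, 2, 7, 4) but only (3, 4, 6, 6) is free — short on r1
  foxtrot still needs (3, 6, 7, 5) but only (3, 4, 6, 6) is free — short on r4 and r1


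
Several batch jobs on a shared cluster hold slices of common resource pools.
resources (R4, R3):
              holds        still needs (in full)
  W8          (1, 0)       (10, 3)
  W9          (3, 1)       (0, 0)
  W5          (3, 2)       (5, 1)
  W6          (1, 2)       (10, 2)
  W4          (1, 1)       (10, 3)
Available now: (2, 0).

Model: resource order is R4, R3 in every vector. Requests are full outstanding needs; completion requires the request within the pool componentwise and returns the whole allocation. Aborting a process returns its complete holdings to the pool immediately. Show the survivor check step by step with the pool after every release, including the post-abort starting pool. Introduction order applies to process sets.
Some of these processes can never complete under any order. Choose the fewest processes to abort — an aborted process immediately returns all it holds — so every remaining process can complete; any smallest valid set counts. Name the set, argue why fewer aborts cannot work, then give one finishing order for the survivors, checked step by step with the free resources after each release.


Abort W6 and W4.
Key observation: the returned (2, 3) from W6 and W4 is what brings W8 — unrunnable before, under any order — into play at step 3.
Why nothing smaller works — every single abort fails: W8 alone leaves W6 blocked (short on R4); W9 alone leaves W8 blocked (short on R4); W5 alone leaves W8 blocked (short on R4); W6 alone leaves W8 blocked (short on R4); W4 alone leaves W8 blocked (short on R4).
One survivor order: W9, W5, W8. Check, step by step (post-abort pool first):
  pool = (4, 3)
  W9: need (0, 0) fits (4, 3); releases (3, 1), pool now (7, 4)
  W5: need (5, 1) fits (7, 4); releases (3, 2), pool now (10, 6)
  W8: need (10, 3) fits (10, 6); releases (1, 0), pool now (11, 6)


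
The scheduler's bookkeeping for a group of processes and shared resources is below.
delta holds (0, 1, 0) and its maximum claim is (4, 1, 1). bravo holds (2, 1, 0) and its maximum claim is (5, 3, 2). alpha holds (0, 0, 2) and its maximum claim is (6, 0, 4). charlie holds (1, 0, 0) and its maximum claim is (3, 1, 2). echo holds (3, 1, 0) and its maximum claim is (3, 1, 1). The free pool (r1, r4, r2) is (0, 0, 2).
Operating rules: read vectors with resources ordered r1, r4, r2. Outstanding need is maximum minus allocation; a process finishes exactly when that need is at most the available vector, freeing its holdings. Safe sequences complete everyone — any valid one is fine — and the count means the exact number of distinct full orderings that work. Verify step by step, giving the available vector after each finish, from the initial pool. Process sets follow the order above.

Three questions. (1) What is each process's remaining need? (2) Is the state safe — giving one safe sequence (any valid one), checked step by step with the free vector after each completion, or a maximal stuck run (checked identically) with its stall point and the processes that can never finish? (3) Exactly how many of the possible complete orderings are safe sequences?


(1) Outstanding need per process (order r1, r4, r2):
  delta: (4, 0, 1)
  bravo: (3, 2, 2)
  alpha: (6, 0, 2)
  charlie: (2, 1, 2)
  echo: (0, 0, 1)
(2) SAFE. One safe sequence: echo, charlie, delta, bravo, alpha.
Key observation: reading the order forward, charlie is the first process whose need (2, 1, 2) meets the free pool (3, 1, 2) exactly on a resource it requests.
Step-by-step check:
  pool = (0, 0, 2)
  echo needs (0, 0, 1) <= (0, 0, 2) -> finishes; pool += (3, 1, 0) = (3, 1, 2)
  charlie needs (2, 1, 2) <= (3, 1, 2) -> finishes; pool += (1, 0, 0) = (4, 1, 2)
  delta needs (4, 0, 1) <= (4, 1, 2) -> finishes; pool += (0, 1, 0) = (4, 2, 2)
  bravo needs (3, 2, 2) <= (4, 2, 2) -> finishes; pool += (2, 1, 0) = (6, 3, 2)
  alpha needs (6, 0, 2) <= (6, 3, 2) -> finishes; pool += (0, 0, 2) = (6, 3, 4)
(3) Precisely 1 of the possible complete orderings is a safe sequence.


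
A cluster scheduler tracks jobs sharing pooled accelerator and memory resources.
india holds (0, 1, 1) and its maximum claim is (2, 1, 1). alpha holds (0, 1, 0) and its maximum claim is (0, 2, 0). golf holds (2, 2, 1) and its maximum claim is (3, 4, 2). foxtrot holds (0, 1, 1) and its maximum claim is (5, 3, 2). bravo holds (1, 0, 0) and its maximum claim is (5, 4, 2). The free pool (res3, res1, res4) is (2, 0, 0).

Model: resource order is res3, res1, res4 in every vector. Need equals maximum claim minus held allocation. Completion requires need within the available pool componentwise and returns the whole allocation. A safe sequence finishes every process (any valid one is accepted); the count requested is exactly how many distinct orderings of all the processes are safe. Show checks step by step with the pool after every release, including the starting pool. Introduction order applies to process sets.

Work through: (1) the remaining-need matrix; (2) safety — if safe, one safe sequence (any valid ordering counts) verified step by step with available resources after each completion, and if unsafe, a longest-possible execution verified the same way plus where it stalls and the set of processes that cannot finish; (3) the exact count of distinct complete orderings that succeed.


(1) Outstanding need per process (order res3, res1, res4):
  india: (2, 0, 0)
  alpha: (0, 1, 0)
  golf: (1, 2, 1)
  foxtrot: (5, 2, 1)
  bravo: (4, 4, 2)
(2) SAFE, for example via the order india, alpha, golf, bravo, foxtrot.
Key observation: at india the run first touches a limit — (2, 0, 0) against (2, 0, 0), exact on a resource it actually requests.
Check, step by step:
  pool = (2, 0, 0)
  india: need (2, 0, 0) fits (2, 0, 0); releases (0, 1, 1), pool now (2, 1, 1)
  alpha: need (0, 1, 0) fits (2, 1, 1); releases (0, 1, 0), pool now (2, 2, 1)
  golf: need (1, 2, 1) fits (2, 2, 1); releases (2, 2, 1), pool now (4, 4, 2)
  bravo: need (4, 4, 2) fits (4, 4, 2); releases (1, 0, 0), pool now (5, 4, 2)
  foxtrot: need (5, 2, 1) fits (5, 4, 2); releases (0, 1, 1), pool now (5, 5, 3)
(3) The exact count: 1 of the possible complete orderings is a safe sequence.


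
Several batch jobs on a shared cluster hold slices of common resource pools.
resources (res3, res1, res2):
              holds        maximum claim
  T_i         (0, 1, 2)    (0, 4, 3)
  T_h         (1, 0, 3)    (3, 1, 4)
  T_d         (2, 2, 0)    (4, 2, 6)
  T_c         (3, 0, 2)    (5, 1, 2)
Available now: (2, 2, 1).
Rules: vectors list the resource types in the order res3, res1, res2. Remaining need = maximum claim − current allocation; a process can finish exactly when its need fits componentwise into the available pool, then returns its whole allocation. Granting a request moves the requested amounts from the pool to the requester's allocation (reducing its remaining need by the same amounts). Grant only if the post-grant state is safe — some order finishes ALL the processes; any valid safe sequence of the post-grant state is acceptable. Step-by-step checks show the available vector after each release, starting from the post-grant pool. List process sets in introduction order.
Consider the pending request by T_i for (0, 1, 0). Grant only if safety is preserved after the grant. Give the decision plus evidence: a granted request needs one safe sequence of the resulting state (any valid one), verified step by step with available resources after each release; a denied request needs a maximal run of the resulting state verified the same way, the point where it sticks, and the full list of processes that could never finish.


GRANT: granting preserves safety; a valid post-grant sequence is T_h, T_c, T_d, T_i.
Key observation: with (2, 1, 1) left after the transfer, T_h can run at once — the state stays safe.
Verifying the post-grant state step by step:
  pool = (2, 1, 1)
  T_h needs (2, 1, 1) <= (2, 1, 1) -> finishes; pool += (1, 0, 3) = (3, 1, 4)
  T_c needs (2, 1, 0) <= (3, 1, 4) -> finishes; pool += (3, 0, 2) = (6, 1, 6)
  T_d needs (2, 0, 6) <= (6, 1, 6) -> finishes; pool += (2, 2, 0) = (8, 3, 6)
  T_i needs (0, 2, 1) <= (8, 3, 6) -> finishes; pool += (0, 2, 2) = (8, 5, 8)
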